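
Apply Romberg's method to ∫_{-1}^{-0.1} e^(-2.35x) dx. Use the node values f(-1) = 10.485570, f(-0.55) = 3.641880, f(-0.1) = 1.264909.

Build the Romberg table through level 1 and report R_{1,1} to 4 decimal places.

R_{0,0} (trapezoid, 1 panel, h=0.9000): 5.287716
R_{1,0} (trapezoid, 2 panels, h=0.4500): 4.282704
R_{1,1} = 4.282704 + (4.282704 − 5.287716)/3 = 3.947700

3.9477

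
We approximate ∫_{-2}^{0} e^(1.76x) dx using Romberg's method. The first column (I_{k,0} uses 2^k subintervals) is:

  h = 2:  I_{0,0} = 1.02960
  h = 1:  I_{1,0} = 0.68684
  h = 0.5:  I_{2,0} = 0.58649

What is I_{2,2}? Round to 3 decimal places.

0.552

I_{1,1} = (4·0.68684 − 1.02960) / 3 = 0.57259
I_{2,1} = 0.58649 + (0.58649 − 0.68684)/3 = 0.55304
I_{2,2} = 0.55304 + (0.55304 − 0.57259)/15 = 0.55174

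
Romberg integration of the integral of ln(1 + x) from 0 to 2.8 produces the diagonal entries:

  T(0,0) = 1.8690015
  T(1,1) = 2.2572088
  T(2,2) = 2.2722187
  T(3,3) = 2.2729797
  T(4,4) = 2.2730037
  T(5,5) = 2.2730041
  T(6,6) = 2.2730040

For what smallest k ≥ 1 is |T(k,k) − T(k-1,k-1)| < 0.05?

k = 2

|T(1,1) − T(0,0)| = 0.3882073 ≥ 0.05
|T(2,2) − T(1,1)| = 0.0150099 < 0.05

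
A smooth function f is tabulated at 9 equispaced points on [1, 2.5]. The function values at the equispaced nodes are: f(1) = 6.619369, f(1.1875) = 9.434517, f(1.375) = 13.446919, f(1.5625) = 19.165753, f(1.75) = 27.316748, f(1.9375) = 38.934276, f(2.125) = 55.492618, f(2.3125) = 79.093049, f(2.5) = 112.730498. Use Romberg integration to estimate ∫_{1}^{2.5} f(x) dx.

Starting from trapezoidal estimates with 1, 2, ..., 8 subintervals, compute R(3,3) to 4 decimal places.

R(0,0) (trapezoid, 1 panel, h=1.5000): 89.512400
R(1,0) (trapezoid, 2 panels, h=0.7500): 65.243761
R(2,0) (trapezoid, 4 panels, h=0.3750): 58.474207
R(3,0) (trapezoid, 8 panels, h=0.1875): 56.729778
R(1,1) = 65.243761 + (65.243761 − 89.512400)/3 = 57.154215
R(2,1) = 58.474207 + (58.474207 − 65.243761)/3 = 56.217689
R(3,1) = 56.729778 + (56.729778 − 58.474207)/3 = 56.148302
R(2,2) = 56.217689 + (56.217689 − 57.154215)/15 = 56.155254
R(3,2) = 56.148302 + (56.148302 − 56.217689)/15 = 56.143676
R(3,3) = 56.143676 + (56.143676 − 56.155254)/63 = 56.143492

56.1435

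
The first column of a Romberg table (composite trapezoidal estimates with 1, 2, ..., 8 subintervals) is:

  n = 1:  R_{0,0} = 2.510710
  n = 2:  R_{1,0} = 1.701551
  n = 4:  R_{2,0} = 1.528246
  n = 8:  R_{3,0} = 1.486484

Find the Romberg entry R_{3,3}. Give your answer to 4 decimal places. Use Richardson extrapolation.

Richardson extrapolation on the trapezoidal column (denominator 4−1=3):
R_{1,1} = 1.701551 + (1.701551 − 2.510710)/3 = 1.431831
R_{2,1} = 1.528246 + (1.528246 − 1.701551)/3 = 1.470478
R_{3,1} = (4·1.486484 − 1.528246) / 3 = 1.472563
R_{2,2} = 1.470478 + (1.470478 − 1.431831)/15 = 1.473054
R_{3,2} = 1.472563 + (1.472563 − 1.470478)/15 = 1.472702
R_{3,3} = (64·1.472702 − 1.473054) / 63 = 1.472696

1.4727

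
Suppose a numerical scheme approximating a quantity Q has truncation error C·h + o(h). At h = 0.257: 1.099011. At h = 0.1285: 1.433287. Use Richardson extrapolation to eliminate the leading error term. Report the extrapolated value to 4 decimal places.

Extrapolated value = (2·A(h/2) − A(h)) / (2 − 1)
= (2·1.433287 − 1.099011) / 1
= 1.767563 / 1 = 1.767563

1.7676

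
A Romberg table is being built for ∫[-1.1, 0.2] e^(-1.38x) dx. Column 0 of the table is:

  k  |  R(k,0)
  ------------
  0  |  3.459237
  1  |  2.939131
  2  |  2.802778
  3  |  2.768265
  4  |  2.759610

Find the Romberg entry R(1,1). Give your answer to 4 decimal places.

R(1,1) = 2.939131 + (2.939131 − 3.459237)/3 = 2.765762
(Column j=1 coincides with Simpson's rule on the same nodes.)

2.7658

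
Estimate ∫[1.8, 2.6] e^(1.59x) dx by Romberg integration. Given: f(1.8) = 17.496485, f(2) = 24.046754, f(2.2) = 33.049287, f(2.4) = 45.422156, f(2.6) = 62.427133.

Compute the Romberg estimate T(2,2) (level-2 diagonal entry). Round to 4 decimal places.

T(0,0) (trapezoid, 1 panel, h=0.8000): 31.969447
T(1,0) (trapezoid, 2 panels, h=0.4000): 29.204438
T(2,0) (trapezoid, 4 panels, h=0.2000): 28.496001
T(1,1) = 29.204438 + (29.204438 − 31.969447)/3 = 28.282768
T(2,1) = 28.496001 + (28.496001 − 29.204438)/3 = 28.259855
T(2,2) = 28.259855 + (28.259855 − 28.282768)/15 = 28.258327

28.2583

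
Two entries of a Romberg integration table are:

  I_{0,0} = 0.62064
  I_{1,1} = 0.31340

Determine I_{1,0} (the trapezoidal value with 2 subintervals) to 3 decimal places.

0.390

From I_{1,1} = (4·I_{1,0} − I_{0,0})/3, solve for I_{1,0}:
4·I_{1,0} = 3·0.31340 + 0.62064 = 1.56084
I_{1,0} = 0.39021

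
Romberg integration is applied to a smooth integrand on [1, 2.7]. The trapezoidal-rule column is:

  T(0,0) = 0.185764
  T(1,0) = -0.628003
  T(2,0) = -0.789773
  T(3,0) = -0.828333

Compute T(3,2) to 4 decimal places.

-0.8410

Richardson extrapolation on the trapezoidal column (denominator 4−1=3):
T(2,1) = -0.789773 + (-0.789773 − (-0.628003))/3 = -0.843696
T(3,1) = -0.828333 + (-0.828333 − (-0.789773))/3 = -0.841186
T(3,2) = -0.841186 + (-0.841186 − (-0.843696))/15 = -0.841019
(Column j=1 coincides with Simpson's rule on the same nodes.)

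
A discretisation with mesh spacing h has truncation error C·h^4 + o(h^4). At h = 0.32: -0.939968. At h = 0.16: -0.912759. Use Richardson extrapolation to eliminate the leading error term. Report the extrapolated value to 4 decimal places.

-0.9109

The leading error scales as h^4; refining by a factor of 2 reduces it by 2^4 = 16.
Extrapolated value = (16·A(h/2) − A(h)) / (16 − 1)
= (16·(-0.912759) − (-0.939968)) / 15
= -13.664176 / 15 = -0.910945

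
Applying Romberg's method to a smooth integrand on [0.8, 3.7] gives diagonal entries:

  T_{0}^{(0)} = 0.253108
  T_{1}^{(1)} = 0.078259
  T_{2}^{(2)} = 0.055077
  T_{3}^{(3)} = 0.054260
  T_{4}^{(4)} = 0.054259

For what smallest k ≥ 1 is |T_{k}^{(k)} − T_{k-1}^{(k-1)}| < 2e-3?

|T_{1}^{(1)} − T_{0}^{(0)}| = 0.174849 ≥ 2e-3
|T_{2}^{(2)} − T_{1}^{(1)}| = 0.023182 ≥ 2e-3
|T_{3}^{(3)} − T_{2}^{(2)}| = 0.000817 < 2e-3

k = 3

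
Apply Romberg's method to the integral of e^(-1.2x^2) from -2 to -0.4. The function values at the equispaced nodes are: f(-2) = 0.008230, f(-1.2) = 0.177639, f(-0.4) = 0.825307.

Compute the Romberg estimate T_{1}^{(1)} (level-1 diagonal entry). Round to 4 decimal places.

0.4118

T_{0}^{(0)} (trapezoid, 1 panel, h=1.6000): 0.666830
T_{1}^{(0)} (trapezoid, 2 panels, h=0.8000): 0.475526
T_{1}^{(1)} = 0.475526 + (0.475526 − 0.666830)/3 = 0.411758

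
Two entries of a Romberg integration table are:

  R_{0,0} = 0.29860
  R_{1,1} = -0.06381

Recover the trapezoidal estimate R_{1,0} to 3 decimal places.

0.027

From R_{1,1} = (4·R_{1,0} − R_{0,0})/3, solve for R_{1,0}:
4·R_{1,0} = 3·(-0.06381) + 0.29860 = 0.10717
R_{1,0} = 0.02679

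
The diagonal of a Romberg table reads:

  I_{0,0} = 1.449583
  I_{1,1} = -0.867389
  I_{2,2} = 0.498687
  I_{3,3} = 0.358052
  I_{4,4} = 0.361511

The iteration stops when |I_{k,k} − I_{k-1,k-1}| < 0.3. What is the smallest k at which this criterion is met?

|I_{1,1} − I_{0,0}| = 2.316972 ≥ 0.3
|I_{2,2} − I_{1,1}| = 1.366076 ≥ 0.3
|I_{3,3} − I_{2,2}| = 0.140635 < 0.3

k = 3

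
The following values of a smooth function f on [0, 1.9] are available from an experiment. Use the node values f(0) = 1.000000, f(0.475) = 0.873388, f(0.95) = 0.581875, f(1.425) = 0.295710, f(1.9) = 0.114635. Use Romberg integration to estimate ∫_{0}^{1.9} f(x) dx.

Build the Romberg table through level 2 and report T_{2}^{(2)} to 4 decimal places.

T_{0}^{(0)} (trapezoid, 1 panel, h=1.9000): 1.058903
T_{1}^{(0)} (trapezoid, 2 panels, h=0.9500): 1.082233
T_{2}^{(0)} (trapezoid, 4 panels, h=0.4750): 1.096438
T_{1}^{(1)} = 1.082233 + (1.082233 − 1.058903)/3 = 1.090010
T_{2}^{(1)} = 1.096438 + (1.096438 − 1.082233)/3 = 1.101173
T_{2}^{(2)} = 1.101173 + (1.101173 − 1.090010)/15 = 1.101917

1.1019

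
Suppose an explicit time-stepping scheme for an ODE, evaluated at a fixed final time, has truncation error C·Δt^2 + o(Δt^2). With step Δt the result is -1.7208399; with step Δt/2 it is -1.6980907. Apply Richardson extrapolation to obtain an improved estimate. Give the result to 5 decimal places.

-1.69051

Extrapolated value = (4·A(Δt/2) − A(Δt)) / (4 − 1)
= (4·(-1.6980907) − (-1.7208399)) / 3
= -5.0715229 / 3 = -1.6905076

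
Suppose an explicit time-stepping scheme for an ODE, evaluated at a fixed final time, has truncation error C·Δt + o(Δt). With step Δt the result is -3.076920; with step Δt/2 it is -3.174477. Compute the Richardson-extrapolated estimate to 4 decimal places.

The leading error scales as Δt; refining by a factor of 2 reduces it by 2^1 = 2.
Extrapolated value = (2·A(Δt/2) − A(Δt)) / (2 − 1)
= (2·(-3.174477) − (-3.076920)) / 1
= -3.272034 / 1 = -3.272034

-3.2720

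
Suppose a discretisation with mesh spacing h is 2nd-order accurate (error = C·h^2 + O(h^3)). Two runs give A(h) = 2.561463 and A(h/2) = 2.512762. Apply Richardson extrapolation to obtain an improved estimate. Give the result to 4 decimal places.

The leading error scales as h^2; refining by a factor of 2 reduces it by 2^2 = 4.
Extrapolated value = (4·A(h/2) − A(h)) / (4 − 1)
= (4·2.512762 − 2.561463) / 3
= 7.489585 / 3 = 2.496528

2.4965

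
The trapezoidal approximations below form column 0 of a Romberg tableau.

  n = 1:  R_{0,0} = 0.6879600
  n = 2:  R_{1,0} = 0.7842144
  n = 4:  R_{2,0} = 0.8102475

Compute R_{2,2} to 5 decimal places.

0.81910

Richardson extrapolation on the trapezoidal column (denominator 4−1=3):
R_{1,1} = (4·0.7842144 − 0.6879600) / 3 = 0.8162992
R_{2,1} = (4·0.8102475 − 0.7842144) / 3 = 0.8189252
R_{2,2} = 0.8189252 + (0.8189252 − 0.8162992)/15 = 0.8191003
(Column j=1 coincides with Simpson's rule on the same nodes.)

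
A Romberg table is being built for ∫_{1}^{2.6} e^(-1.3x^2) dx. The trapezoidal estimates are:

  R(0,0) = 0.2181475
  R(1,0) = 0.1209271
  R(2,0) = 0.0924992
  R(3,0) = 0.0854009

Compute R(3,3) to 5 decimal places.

Richardson extrapolation on the trapezoidal column (denominator 4−1=3):
R(1,1) = (4·0.1209271 − 0.2181475) / 3 = 0.0885203
R(2,1) = 0.0924992 + (0.0924992 − 0.1209271)/3 = 0.0830232
R(3,1) = (4·0.0854009 − 0.0924992) / 3 = 0.0830348
R(2,2) = 0.0830232 + (0.0830232 − 0.0885203)/15 = 0.0826567
R(3,2) = (16·0.0830348 − 0.0830232) / 15 = 0.0830356
R(3,3) = 0.0830356 + (0.0830356 − 0.0826567)/63 = 0.0830416
(Column j=1 coincides with Simpson's rule on the same nodes.)

0.08304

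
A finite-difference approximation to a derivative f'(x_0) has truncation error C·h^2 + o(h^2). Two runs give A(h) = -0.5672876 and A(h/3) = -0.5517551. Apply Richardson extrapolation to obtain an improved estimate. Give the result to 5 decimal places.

The leading error scales as h^2; refining by a factor of 3 reduces it by 3^2 = 9.
Extrapolated value = (9·A(h/3) − A(h)) / (9 − 1)
= (9·(-0.5517551) − (-0.5672876)) / 8
= -4.3985083 / 8 = -0.5498135

-0.54981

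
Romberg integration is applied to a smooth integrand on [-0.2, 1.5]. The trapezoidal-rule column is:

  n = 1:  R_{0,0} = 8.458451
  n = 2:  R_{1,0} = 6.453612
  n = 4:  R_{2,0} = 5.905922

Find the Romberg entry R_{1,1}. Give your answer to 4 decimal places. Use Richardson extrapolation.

5.7853

Richardson extrapolation on the trapezoidal column (denominator 4−1=3):
R_{1,1} = (4·6.453612 − 8.458451) / 3 = 5.785332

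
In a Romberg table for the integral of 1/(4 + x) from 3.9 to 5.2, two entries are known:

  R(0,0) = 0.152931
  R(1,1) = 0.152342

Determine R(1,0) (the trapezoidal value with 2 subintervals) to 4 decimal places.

From R(1,1) = (4·R(1,0) − R(0,0))/3, solve for R(1,0):
4·R(1,0) = 3·0.152342 + 0.152931 = 0.609957
R(1,0) = 0.152489

0.1525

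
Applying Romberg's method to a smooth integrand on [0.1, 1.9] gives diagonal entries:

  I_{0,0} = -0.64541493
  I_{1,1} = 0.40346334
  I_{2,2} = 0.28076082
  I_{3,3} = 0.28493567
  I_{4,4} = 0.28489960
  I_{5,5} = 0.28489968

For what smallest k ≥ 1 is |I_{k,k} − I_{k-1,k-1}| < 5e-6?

|I_{1,1} − I_{0,0}| = 1.04887827 ≥ 5e-6
|I_{2,2} − I_{1,1}| = 0.12270252 ≥ 5e-6
|I_{3,3} − I_{2,2}| = 0.00417485 ≥ 5e-6
|I_{4,4} − I_{3,3}| = 0.00003607 ≥ 5e-6
|I_{5,5} − I_{4,4}| = 0.00000008 < 5e-6

k = 5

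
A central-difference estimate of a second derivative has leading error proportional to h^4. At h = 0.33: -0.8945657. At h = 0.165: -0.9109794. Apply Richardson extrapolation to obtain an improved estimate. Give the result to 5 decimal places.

-0.91207

The leading error scales as h^4; refining by a factor of 2 reduces it by 2^4 = 16.
Extrapolated value = (16·A(h/2) − A(h)) / (16 − 1)
= (16·(-0.9109794) − (-0.8945657)) / 15
= -13.6811047 / 15 = -0.9120736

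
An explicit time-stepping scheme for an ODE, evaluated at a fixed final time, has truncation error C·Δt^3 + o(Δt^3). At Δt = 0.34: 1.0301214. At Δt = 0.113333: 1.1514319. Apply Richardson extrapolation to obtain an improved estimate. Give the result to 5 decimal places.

1.15610

Extrapolated value = (27·A(Δt/3) − A(Δt)) / (27 − 1)
= (27·1.1514319 − 1.0301214) / 26
= 30.0585399 / 26 = 1.1560977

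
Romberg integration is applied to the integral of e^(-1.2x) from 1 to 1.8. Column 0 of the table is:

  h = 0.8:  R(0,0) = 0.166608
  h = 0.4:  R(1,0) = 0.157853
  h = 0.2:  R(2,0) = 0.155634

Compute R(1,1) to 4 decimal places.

0.1549

R(1,1) = 0.157853 + (0.157853 − 0.166608)/3 = 0.154935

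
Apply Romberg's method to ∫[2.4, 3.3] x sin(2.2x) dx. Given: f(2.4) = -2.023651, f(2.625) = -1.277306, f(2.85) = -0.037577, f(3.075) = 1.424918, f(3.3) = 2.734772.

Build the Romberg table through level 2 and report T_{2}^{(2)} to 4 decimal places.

0.0925

T_{0}^{(0)} (trapezoid, 1 panel, h=0.9000): 0.320004
T_{1}^{(0)} (trapezoid, 2 panels, h=0.4500): 0.143093
T_{2}^{(0)} (trapezoid, 4 panels, h=0.2250): 0.104759
T_{1}^{(1)} = 0.143093 + (0.143093 − 0.320004)/3 = 0.084123
T_{2}^{(1)} = 0.104759 + (0.104759 − 0.143093)/3 = 0.091981
T_{2}^{(2)} = 0.091981 + (0.091981 − 0.084123)/15 = 0.092505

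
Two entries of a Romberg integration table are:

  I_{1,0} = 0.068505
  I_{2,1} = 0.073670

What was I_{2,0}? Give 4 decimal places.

From I_{2,1} = (4·I_{2,0} − I_{1,0})/3, solve for I_{2,0}:
4·I_{2,0} = 3·0.073670 + 0.068505 = 0.289515
I_{2,0} = 0.072379

0.0724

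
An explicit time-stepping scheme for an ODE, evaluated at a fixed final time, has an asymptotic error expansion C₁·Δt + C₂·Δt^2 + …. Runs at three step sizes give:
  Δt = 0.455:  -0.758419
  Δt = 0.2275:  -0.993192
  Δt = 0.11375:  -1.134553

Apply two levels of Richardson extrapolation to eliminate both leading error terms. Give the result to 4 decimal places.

-1.2919

First eliminate the Δt term (factor 2^1 = 2):
  B₁ = (2·(-0.993192) − (-0.758419))/1 = -1.227965
  B₂ = (2·(-1.134553) − (-0.993192))/1 = -1.275914
Then eliminate the Δt^2 term (factor 2^2 = 4):
  (4·(-1.275914) − (-1.227965))/3 = -1.291897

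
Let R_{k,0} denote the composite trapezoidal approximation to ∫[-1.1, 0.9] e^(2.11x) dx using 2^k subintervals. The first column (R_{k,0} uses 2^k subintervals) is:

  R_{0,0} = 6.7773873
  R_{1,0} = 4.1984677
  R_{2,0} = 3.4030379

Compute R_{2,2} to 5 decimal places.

Richardson extrapolation on the trapezoidal column (denominator 4−1=3):
R_{1,1} = 4.1984677 + (4.1984677 − 6.7773873)/3 = 3.3388278
R_{2,1} = (4·3.4030379 − 4.1984677) / 3 = 3.1378946
R_{2,2} = (16·3.1378946 − 3.3388278) / 15 = 3.1244991

3.12450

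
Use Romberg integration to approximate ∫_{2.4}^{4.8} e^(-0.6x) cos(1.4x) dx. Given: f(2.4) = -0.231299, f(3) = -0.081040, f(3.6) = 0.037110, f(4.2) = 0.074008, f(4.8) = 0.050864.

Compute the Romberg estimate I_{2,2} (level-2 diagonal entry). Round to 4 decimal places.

-0.0278

I_{0,0} (trapezoid, 1 panel, h=2.4000): -0.216522
I_{1,0} (trapezoid, 2 panels, h=1.2000): -0.063729
I_{2,0} (trapezoid, 4 panels, h=0.6000): -0.036084
I_{1,1} = -0.063729 + (-0.063729 − (-0.216522))/3 = -0.012798
I_{2,1} = -0.036084 + (-0.036084 − (-0.063729))/3 = -0.026869
I_{2,2} = -0.026869 + (-0.026869 − (-0.012798))/15 = -0.027807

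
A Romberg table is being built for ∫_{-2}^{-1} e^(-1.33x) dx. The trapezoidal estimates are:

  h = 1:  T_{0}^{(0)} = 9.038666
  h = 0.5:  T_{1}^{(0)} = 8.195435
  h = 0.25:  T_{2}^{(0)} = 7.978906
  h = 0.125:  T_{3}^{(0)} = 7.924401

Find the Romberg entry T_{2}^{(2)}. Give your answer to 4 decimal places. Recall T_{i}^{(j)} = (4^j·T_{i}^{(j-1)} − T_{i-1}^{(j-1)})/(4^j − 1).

7.9062

Richardson extrapolation on the trapezoidal column (denominator 4−1=3):
T_{1}^{(1)} = 8.195435 + (8.195435 − 9.038666)/3 = 7.914358
T_{2}^{(1)} = (4·7.978906 − 8.195435) / 3 = 7.906730
T_{2}^{(2)} = 7.906730 + (7.906730 − 7.914358)/15 = 7.906221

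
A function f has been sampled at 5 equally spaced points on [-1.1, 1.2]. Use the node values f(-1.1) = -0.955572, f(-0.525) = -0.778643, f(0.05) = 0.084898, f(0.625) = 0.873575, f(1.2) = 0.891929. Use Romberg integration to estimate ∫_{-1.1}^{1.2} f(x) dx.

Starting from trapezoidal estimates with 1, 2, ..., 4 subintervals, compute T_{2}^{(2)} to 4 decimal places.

T_{0}^{(0)} (trapezoid, 1 panel, h=2.3000): -0.073189
T_{1}^{(0)} (trapezoid, 2 panels, h=1.1500): 0.061038
T_{2}^{(0)} (trapezoid, 4 panels, h=0.5750): 0.085105
T_{1}^{(1)} = 0.061038 + (0.061038 − (-0.073189))/3 = 0.105780
T_{2}^{(1)} = 0.085105 + (0.085105 − 0.061038)/3 = 0.093127
T_{2}^{(2)} = 0.093127 + (0.093127 − 0.105780)/15 = 0.092283

0.0923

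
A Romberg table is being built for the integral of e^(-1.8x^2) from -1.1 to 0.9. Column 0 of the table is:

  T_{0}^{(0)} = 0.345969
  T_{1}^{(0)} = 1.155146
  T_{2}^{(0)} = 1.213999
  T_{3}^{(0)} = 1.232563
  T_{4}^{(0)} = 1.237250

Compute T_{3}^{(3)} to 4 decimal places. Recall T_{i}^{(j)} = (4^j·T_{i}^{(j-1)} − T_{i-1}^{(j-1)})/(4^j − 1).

1.2394

T_{1}^{(1)} = (4·1.155146 − 0.345969) / 3 = 1.424872
T_{2}^{(1)} = 1.213999 + (1.213999 − 1.155146)/3 = 1.233617
T_{3}^{(1)} = 1.232563 + (1.232563 − 1.213999)/3 = 1.238751
T_{2}^{(2)} = 1.233617 + (1.233617 − 1.424872)/15 = 1.220867
T_{3}^{(2)} = (16·1.238751 − 1.233617) / 15 = 1.239093
T_{3}^{(3)} = 1.239093 + (1.239093 − 1.220867)/63 = 1.239382
(Column j=1 coincides with Simpson's rule on the same nodes.)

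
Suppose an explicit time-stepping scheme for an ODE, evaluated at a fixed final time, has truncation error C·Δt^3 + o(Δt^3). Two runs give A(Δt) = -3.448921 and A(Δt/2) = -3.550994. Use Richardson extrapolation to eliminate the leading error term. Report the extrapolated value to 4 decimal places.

-3.5656

The leading error scales as Δt^3; refining by a factor of 2 reduces it by 2^3 = 8.
Extrapolated value = (8·A(Δt/2) − A(Δt)) / (8 − 1)
= (8·(-3.550994) − (-3.448921)) / 7
= -24.959031 / 7 = -3.565576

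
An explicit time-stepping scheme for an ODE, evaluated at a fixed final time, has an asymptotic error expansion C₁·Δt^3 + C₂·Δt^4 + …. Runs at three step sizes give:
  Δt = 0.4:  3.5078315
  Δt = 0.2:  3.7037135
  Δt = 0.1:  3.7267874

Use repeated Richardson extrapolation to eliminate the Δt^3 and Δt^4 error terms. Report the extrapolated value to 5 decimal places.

3.72998

First eliminate the Δt^3 term (factor 2^3 = 8):
  B₁ = (8·3.7037135 − 3.5078315)/7 = 3.7316966
  B₂ = (8·3.7267874 − 3.7037135)/7 = 3.7300837
Then eliminate the Δt^4 term (factor 2^4 = 16):
  (16·3.7300837 − 3.7316966)/15 = 3.7299762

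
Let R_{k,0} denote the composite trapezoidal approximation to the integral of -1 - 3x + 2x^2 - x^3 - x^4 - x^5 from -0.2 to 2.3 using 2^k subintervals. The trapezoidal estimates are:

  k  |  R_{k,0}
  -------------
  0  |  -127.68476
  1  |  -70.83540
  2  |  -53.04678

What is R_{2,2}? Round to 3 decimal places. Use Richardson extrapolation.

-46.799

Richardson extrapolation on the trapezoidal column (denominator 4−1=3):
R_{1,1} = -70.83540 + (-70.83540 − (-127.68476))/3 = -51.88561
R_{2,1} = (4·(-53.04678) − (-70.83540)) / 3 = -47.11724
R_{2,2} = -47.11724 + (-47.11724 − (-51.88561))/15 = -46.79935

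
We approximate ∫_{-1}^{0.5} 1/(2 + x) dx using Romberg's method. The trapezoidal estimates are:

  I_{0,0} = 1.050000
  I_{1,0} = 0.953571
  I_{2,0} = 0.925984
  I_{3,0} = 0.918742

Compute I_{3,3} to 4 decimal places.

Richardson extrapolation on the trapezoidal column (denominator 4−1=3):
I_{1,1} = (4·0.953571 − 1.050000) / 3 = 0.921428
I_{2,1} = (4·0.925984 − 0.953571) / 3 = 0.916788
I_{3,1} = (4·0.918742 − 0.925984) / 3 = 0.916328
I_{2,2} = 0.916788 + (0.916788 − 0.921428)/15 = 0.916479
I_{3,2} = (16·0.916328 − 0.916788) / 15 = 0.916297
I_{3,3} = 0.916297 + (0.916297 − 0.916479)/63 = 0.916294

0.9163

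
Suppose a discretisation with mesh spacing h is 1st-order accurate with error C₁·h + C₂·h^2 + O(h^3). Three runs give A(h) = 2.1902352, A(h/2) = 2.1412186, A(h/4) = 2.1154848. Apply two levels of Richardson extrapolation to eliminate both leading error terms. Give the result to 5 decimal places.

First eliminate the h term (factor 2^1 = 2):
  B₁ = (2·2.1412186 − 2.1902352)/1 = 2.0922020
  B₂ = (2·2.1154848 − 2.1412186)/1 = 2.0897510
Then eliminate the h^2 term (factor 2^2 = 4):
  (4·2.0897510 − 2.0922020)/3 = 2.0889340

2.08893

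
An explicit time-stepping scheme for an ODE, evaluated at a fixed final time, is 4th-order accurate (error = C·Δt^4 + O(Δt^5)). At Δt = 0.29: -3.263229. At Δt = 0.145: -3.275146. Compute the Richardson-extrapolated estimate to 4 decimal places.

The leading error scales as Δt^4; refining by a factor of 2 reduces it by 2^4 = 16.
Extrapolated value = (16·A(Δt/2) − A(Δt)) / (16 − 1)
= (16·(-3.275146) − (-3.263229)) / 15
= -49.139107 / 15 = -3.275940

-3.2759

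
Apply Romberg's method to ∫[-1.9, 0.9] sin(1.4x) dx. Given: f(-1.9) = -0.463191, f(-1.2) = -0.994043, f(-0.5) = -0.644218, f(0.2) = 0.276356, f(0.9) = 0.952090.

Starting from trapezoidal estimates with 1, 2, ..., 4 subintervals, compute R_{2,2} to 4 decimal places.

-0.8485

R_{0,0} (trapezoid, 1 panel, h=2.8000): 0.684459
R_{1,0} (trapezoid, 2 panels, h=1.4000): -0.559676
R_{2,0} (trapezoid, 4 panels, h=0.7000): -0.782219
R_{1,1} = -0.559676 + (-0.559676 − 0.684459)/3 = -0.974388
R_{2,1} = -0.782219 + (-0.782219 − (-0.559676))/3 = -0.856400
R_{2,2} = -0.856400 + (-0.856400 − (-0.974388))/15 = -0.848534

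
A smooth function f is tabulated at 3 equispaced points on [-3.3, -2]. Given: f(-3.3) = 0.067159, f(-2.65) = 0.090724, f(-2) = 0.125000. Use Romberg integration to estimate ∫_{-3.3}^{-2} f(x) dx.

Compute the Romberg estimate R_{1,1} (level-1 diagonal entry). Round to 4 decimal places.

0.1203

R_{0,0} (trapezoid, 1 panel, h=1.3000): 0.124903
R_{1,0} (trapezoid, 2 panels, h=0.6500): 0.121422
R_{1,1} = 0.121422 + (0.121422 − 0.124903)/3 = 0.120262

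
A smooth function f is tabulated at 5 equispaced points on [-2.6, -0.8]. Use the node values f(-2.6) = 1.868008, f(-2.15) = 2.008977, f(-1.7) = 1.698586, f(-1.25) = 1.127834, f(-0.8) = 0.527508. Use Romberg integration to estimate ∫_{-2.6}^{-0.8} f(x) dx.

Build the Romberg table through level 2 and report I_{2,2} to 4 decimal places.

I_{0,0} (trapezoid, 1 panel, h=1.8000): 2.155964
I_{1,0} (trapezoid, 2 panels, h=0.9000): 2.606710
I_{2,0} (trapezoid, 4 panels, h=0.4500): 2.714920
I_{1,1} = 2.606710 + (2.606710 − 2.155964)/3 = 2.756959
I_{2,1} = 2.714920 + (2.714920 − 2.606710)/3 = 2.750990
I_{2,2} = 2.750990 + (2.750990 − 2.756959)/15 = 2.750592

2.7506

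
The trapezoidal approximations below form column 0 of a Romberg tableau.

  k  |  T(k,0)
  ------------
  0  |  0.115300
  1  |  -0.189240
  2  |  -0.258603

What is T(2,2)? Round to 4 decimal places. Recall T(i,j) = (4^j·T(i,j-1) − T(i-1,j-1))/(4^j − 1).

Richardson extrapolation on the trapezoidal column (denominator 4−1=3):
T(1,1) = (4·(-0.189240) − 0.115300) / 3 = -0.290753
T(2,1) = -0.258603 + (-0.258603 − (-0.189240))/3 = -0.281724
T(2,2) = (16·(-0.281724) − (-0.290753)) / 15 = -0.281122
(Column j=1 coincides with Simpson's rule on the same nodes.)

-0.2811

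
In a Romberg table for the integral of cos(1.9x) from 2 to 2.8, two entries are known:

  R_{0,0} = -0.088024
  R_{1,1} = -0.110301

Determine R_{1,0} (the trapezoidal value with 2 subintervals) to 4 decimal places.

-0.1047

From R_{1,1} = (4·R_{1,0} − R_{0,0})/3, solve for R_{1,0}:
4·R_{1,0} = 3·(-0.110301) + (-0.088024) = -0.418927
R_{1,0} = -0.104732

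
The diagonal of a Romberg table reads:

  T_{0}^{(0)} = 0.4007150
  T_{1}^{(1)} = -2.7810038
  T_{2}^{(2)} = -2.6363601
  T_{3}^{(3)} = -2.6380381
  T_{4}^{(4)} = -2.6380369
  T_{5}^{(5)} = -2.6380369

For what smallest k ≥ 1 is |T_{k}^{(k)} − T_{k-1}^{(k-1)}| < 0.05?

k = 3

|T_{1}^{(1)} − T_{0}^{(0)}| = 3.1817188 ≥ 0.05
|T_{2}^{(2)} − T_{1}^{(1)}| = 0.1446437 ≥ 0.05
|T_{3}^{(3)} − T_{2}^{(2)}| = 0.0016780 < 0.05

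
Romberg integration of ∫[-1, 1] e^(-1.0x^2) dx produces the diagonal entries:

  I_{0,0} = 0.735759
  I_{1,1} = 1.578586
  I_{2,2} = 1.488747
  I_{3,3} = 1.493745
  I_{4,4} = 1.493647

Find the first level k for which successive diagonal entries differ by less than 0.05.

k = 3

|I_{1,1} − I_{0,0}| = 0.842827 ≥ 0.05
|I_{2,2} − I_{1,1}| = 0.089839 ≥ 0.05
|I_{3,3} − I_{2,2}| = 0.004998 < 0.05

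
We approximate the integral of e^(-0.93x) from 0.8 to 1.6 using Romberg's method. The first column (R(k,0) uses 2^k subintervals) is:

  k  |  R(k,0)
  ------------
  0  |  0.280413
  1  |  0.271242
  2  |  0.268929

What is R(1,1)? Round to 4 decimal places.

Richardson extrapolation on the trapezoidal column (denominator 4−1=3):
R(1,1) = (4·0.271242 − 0.280413) / 3 = 0.268185
(Column j=1 coincides with Simpson's rule on the same nodes.)

0.2682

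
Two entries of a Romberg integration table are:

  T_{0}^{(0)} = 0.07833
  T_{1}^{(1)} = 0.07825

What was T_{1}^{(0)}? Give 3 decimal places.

0.078

From T_{1}^{(1)} = (4·T_{1}^{(0)} − T_{0}^{(0)})/3, solve for T_{1}^{(0)}:
4·T_{1}^{(0)} = 3·0.07825 + 0.07833 = 0.31308
T_{1}^{(0)} = 0.07827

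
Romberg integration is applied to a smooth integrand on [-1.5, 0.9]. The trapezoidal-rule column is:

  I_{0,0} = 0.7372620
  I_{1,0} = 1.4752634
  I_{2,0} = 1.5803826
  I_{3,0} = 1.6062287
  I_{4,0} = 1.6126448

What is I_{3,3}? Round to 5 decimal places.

Richardson extrapolation on the trapezoidal column (denominator 4−1=3):
I_{1,1} = 1.4752634 + (1.4752634 − 0.7372620)/3 = 1.7212639
I_{2,1} = 1.5803826 + (1.5803826 − 1.4752634)/3 = 1.6154223
I_{3,1} = (4·1.6062287 − 1.5803826) / 3 = 1.6148441
I_{2,2} = (16·1.6154223 − 1.7212639) / 15 = 1.6083662
I_{3,2} = (16·1.6148441 − 1.6154223) / 15 = 1.6148056
I_{3,3} = (64·1.6148056 − 1.6083662) / 63 = 1.6149078

1.61491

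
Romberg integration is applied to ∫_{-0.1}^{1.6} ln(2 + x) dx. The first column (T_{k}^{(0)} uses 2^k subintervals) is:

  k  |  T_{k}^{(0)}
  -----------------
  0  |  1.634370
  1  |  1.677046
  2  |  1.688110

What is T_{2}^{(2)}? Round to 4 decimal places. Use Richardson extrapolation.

1.6918

Richardson extrapolation on the trapezoidal column (denominator 4−1=3):
T_{1}^{(1)} = (4·1.677046 − 1.634370) / 3 = 1.691271
T_{2}^{(1)} = 1.688110 + (1.688110 − 1.677046)/3 = 1.691798
T_{2}^{(2)} = (16·1.691798 − 1.691271) / 15 = 1.691833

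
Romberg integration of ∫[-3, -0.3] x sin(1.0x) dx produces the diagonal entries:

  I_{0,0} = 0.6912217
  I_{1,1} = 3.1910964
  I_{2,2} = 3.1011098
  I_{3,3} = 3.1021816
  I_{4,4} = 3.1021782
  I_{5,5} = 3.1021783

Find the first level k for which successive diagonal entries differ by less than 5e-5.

k = 4

|I_{1,1} − I_{0,0}| = 2.4998747 ≥ 5e-5
|I_{2,2} − I_{1,1}| = 0.0899866 ≥ 5e-5
|I_{3,3} − I_{2,2}| = 0.0010718 ≥ 5e-5
|I_{4,4} − I_{3,3}| = 0.0000034 < 5e-5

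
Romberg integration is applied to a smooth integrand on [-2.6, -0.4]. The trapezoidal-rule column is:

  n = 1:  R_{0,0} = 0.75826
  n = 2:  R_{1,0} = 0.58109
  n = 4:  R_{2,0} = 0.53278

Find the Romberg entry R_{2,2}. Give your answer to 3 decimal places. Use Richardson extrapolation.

Richardson extrapolation on the trapezoidal column (denominator 4−1=3):
R_{1,1} = (4·0.58109 − 0.75826) / 3 = 0.52203
R_{2,1} = (4·0.53278 − 0.58109) / 3 = 0.51668
R_{2,2} = 0.51668 + (0.51668 − 0.52203)/15 = 0.51632

0.516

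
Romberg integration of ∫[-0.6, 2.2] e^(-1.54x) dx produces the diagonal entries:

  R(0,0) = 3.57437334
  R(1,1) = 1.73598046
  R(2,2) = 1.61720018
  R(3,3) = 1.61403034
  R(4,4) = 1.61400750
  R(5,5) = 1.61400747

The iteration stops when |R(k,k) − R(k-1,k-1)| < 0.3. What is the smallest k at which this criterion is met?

|R(1,1) − R(0,0)| = 1.83839288 ≥ 0.3
|R(2,2) − R(1,1)| = 0.11878028 < 0.3

k = 2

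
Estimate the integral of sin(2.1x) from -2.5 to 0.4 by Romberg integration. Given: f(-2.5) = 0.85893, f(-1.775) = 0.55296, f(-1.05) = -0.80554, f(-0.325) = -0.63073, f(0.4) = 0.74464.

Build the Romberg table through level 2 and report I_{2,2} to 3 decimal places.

-0.030

I_{0,0} (trapezoid, 1 panel, h=2.9000): 2.32518
I_{1,0} (trapezoid, 2 panels, h=1.4500): -0.00544
I_{2,0} (trapezoid, 4 panels, h=0.7250): -0.05911
I_{1,1} = -0.00544 + (-0.00544 − 2.32518)/3 = -0.78231
I_{2,1} = -0.05911 + (-0.05911 − (-0.00544))/3 = -0.07700
I_{2,2} = -0.07700 + (-0.07700 − (-0.78231))/15 = -0.02998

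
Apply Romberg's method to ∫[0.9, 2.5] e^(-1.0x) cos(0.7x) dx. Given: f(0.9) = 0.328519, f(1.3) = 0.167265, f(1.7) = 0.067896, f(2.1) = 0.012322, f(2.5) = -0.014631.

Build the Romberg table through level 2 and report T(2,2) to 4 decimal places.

0.1557

T(0,0) (trapezoid, 1 panel, h=1.6000): 0.251110
T(1,0) (trapezoid, 2 panels, h=0.8000): 0.179872
T(2,0) (trapezoid, 4 panels, h=0.4000): 0.161771
T(1,1) = 0.179872 + (0.179872 − 0.251110)/3 = 0.156126
T(2,1) = 0.161771 + (0.161771 − 0.179872)/3 = 0.155737
T(2,2) = 0.155737 + (0.155737 − 0.156126)/15 = 0.155711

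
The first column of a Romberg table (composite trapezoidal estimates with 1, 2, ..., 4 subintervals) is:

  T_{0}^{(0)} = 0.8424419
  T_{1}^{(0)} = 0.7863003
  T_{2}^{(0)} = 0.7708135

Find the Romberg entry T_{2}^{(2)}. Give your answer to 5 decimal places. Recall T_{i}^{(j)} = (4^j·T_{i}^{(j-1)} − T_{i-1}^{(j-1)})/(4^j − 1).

T_{1}^{(1)} = (4·0.7863003 − 0.8424419) / 3 = 0.7675864
T_{2}^{(1)} = 0.7708135 + (0.7708135 − 0.7863003)/3 = 0.7656512
T_{2}^{(2)} = 0.7656512 + (0.7656512 − 0.7675864)/15 = 0.7655222
(Column j=1 coincides with Simpson's rule on the same nodes.)

0.76552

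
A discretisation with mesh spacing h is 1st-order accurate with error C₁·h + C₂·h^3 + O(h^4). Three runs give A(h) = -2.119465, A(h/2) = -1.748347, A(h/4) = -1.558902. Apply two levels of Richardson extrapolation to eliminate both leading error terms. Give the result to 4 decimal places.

First eliminate the h term (factor 2^1 = 2):
  B₁ = (2·(-1.748347) − (-2.119465))/1 = -1.377229
  B₂ = (2·(-1.558902) − (-1.748347))/1 = -1.369457
Then eliminate the h^3 term (factor 2^3 = 8):
  (8·(-1.369457) − (-1.377229))/7 = -1.368347

-1.3683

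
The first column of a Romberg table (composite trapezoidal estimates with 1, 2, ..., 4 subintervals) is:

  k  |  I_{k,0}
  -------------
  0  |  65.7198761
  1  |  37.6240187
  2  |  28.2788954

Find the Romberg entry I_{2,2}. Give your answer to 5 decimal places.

24.95753

I_{1,1} = (4·37.6240187 − 65.7198761) / 3 = 28.2587329
I_{2,1} = (4·28.2788954 − 37.6240187) / 3 = 25.1638543
I_{2,2} = (16·25.1638543 − 28.2587329) / 15 = 24.9575291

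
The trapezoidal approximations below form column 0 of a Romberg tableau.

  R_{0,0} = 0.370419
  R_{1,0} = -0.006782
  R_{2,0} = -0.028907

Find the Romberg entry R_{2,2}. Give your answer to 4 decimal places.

-0.0299

Richardson extrapolation on the trapezoidal column (denominator 4−1=3):
R_{1,1} = -0.006782 + (-0.006782 − 0.370419)/3 = -0.132516
R_{2,1} = -0.028907 + (-0.028907 − (-0.006782))/3 = -0.036282
R_{2,2} = (16·(-0.036282) − (-0.132516)) / 15 = -0.029866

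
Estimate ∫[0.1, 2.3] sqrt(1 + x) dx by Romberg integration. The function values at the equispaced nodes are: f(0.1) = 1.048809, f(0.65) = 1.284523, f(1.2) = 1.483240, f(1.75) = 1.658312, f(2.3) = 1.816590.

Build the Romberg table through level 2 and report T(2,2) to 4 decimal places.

3.2273

T(0,0) (trapezoid, 1 panel, h=2.2000): 3.151939
T(1,0) (trapezoid, 2 panels, h=1.1000): 3.207533
T(2,0) (trapezoid, 4 panels, h=0.5500): 3.222326
T(1,1) = 3.207533 + (3.207533 − 3.151939)/3 = 3.226064
T(2,1) = 3.222326 + (3.222326 − 3.207533)/3 = 3.227257
T(2,2) = 3.227257 + (3.227257 − 3.226064)/15 = 3.227337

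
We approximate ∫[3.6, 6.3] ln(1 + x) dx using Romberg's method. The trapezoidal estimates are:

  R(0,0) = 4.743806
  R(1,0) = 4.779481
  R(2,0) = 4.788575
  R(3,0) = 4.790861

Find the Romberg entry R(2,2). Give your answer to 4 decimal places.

4.7916

Richardson extrapolation on the trapezoidal column (denominator 4−1=3):
R(1,1) = (4·4.779481 − 4.743806) / 3 = 4.791373
R(2,1) = (4·4.788575 − 4.779481) / 3 = 4.791606
R(2,2) = 4.791606 + (4.791606 − 4.791373)/15 = 4.791622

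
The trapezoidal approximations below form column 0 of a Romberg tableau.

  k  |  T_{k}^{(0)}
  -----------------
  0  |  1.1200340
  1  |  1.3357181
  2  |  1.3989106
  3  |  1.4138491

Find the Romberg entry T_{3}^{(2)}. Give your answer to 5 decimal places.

1.41875

T_{2}^{(1)} = 1.3989106 + (1.3989106 − 1.3357181)/3 = 1.4199748
T_{3}^{(1)} = (4·1.4138491 − 1.3989106) / 3 = 1.4188286
T_{3}^{(2)} = (16·1.4188286 − 1.4199748) / 15 = 1.4187522
(Column j=1 coincides with Simpson's rule on the same nodes.)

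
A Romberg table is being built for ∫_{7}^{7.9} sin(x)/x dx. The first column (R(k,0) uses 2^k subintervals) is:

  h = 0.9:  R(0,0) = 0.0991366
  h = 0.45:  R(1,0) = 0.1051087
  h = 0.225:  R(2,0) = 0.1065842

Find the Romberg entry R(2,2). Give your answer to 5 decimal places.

Richardson extrapolation on the trapezoidal column (denominator 4−1=3):
R(1,1) = 0.1051087 + (0.1051087 − 0.0991366)/3 = 0.1070994
R(2,1) = 0.1065842 + (0.1065842 − 0.1051087)/3 = 0.1070760
R(2,2) = (16·0.1070760 − 0.1070994) / 15 = 0.1070744
(Column j=1 coincides with Simpson's rule on the same nodes.)

0.10707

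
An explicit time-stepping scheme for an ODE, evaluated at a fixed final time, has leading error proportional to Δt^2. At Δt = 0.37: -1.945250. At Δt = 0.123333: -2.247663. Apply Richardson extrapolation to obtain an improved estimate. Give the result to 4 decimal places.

Extrapolated value = (9·A(Δt/3) − A(Δt)) / (9 − 1)
= (9·(-2.247663) − (-1.945250)) / 8
= -18.283717 / 8 = -2.285465

-2.2855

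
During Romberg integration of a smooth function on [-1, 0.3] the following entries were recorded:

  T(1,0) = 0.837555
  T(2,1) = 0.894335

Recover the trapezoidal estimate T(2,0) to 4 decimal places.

0.8801

From T(2,1) = (4·T(2,0) − T(1,0))/3, solve for T(2,0):
4·T(2,0) = 3·0.894335 + 0.837555 = 3.520560
T(2,0) = 0.880140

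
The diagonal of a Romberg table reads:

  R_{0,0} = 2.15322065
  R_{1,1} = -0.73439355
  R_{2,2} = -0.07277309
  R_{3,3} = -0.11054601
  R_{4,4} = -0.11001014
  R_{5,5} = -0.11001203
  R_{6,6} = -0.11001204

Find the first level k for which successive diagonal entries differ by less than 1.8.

k = 2

|R_{1,1} − R_{0,0}| = 2.88761420 ≥ 1.8
|R_{2,2} − R_{1,1}| = 0.66162046 < 1.8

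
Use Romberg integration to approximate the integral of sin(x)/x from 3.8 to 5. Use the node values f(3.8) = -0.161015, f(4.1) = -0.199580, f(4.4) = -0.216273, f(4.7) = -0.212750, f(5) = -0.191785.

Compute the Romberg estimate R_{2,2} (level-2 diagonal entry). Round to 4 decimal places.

R_{0,0} (trapezoid, 1 panel, h=1.2000): -0.211680
R_{1,0} (trapezoid, 2 panels, h=0.6000): -0.235604
R_{2,0} (trapezoid, 4 panels, h=0.3000): -0.241501
R_{1,1} = -0.235604 + (-0.235604 − (-0.211680))/3 = -0.243579
R_{2,1} = -0.241501 + (-0.241501 − (-0.235604))/3 = -0.243467
R_{2,2} = -0.243467 + (-0.243467 − (-0.243579))/15 = -0.243460

-0.2435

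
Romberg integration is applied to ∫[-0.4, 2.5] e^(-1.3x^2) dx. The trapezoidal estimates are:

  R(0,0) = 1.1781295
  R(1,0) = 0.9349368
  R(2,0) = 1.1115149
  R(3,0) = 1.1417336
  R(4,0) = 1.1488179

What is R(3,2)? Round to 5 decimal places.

Richardson extrapolation on the trapezoidal column (denominator 4−1=3):
R(2,1) = (4·1.1115149 − 0.9349368) / 3 = 1.1703743
R(3,1) = 1.1417336 + (1.1417336 − 1.1115149)/3 = 1.1518065
R(3,2) = 1.1518065 + (1.1518065 − 1.1703743)/15 = 1.1505686

1.15057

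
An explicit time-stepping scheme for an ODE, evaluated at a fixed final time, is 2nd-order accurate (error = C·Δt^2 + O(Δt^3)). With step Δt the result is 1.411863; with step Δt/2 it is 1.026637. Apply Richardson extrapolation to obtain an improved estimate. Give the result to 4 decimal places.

The leading error scales as Δt^2; refining by a factor of 2 reduces it by 2^2 = 4.
Extrapolated value = (4·A(Δt/2) − A(Δt)) / (4 − 1)
= (4·1.026637 − 1.411863) / 3
= 2.694685 / 3 = 0.898228

0.8982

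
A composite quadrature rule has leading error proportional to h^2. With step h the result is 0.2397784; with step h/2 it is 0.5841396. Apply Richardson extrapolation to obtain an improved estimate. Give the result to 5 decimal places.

Extrapolated value = (4·A(h/2) − A(h)) / (4 − 1)
= (4·0.5841396 − 0.2397784) / 3
= 2.0967800 / 3 = 0.6989267

0.69893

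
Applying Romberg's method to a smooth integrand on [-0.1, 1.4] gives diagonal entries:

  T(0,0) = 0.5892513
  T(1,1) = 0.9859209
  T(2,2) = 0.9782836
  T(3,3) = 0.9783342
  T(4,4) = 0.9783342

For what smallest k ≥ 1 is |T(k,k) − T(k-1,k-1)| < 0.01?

|T(1,1) − T(0,0)| = 0.3966696 ≥ 0.01
|T(2,2) − T(1,1)| = 0.0076373 < 0.01

k = 2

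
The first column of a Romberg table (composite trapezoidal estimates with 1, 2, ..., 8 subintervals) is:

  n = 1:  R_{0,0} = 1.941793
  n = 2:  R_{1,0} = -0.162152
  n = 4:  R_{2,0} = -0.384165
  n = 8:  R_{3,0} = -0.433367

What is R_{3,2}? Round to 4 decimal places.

-0.4492

Richardson extrapolation on the trapezoidal column (denominator 4−1=3):
R_{2,1} = (4·(-0.384165) − (-0.162152)) / 3 = -0.458169
R_{3,1} = (4·(-0.433367) − (-0.384165)) / 3 = -0.449768
R_{3,2} = (16·(-0.449768) − (-0.458169)) / 15 = -0.449208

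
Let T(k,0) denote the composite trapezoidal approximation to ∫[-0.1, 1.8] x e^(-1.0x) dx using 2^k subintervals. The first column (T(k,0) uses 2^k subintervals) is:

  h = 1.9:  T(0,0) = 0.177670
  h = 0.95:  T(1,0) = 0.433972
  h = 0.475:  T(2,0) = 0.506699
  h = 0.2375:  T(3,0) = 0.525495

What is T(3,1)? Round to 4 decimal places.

0.5318

Richardson extrapolation on the trapezoidal column (denominator 4−1=3):
T(3,1) = 0.525495 + (0.525495 − 0.506699)/3 = 0.531760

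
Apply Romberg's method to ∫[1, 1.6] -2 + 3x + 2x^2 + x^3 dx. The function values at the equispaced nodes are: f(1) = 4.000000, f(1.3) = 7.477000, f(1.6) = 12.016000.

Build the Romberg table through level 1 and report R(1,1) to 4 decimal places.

4.5924

R(0,0) (trapezoid, 1 panel, h=0.6000): 4.804800
R(1,0) (trapezoid, 2 panels, h=0.3000): 4.645500
R(1,1) = 4.645500 + (4.645500 − 4.804800)/3 = 4.592400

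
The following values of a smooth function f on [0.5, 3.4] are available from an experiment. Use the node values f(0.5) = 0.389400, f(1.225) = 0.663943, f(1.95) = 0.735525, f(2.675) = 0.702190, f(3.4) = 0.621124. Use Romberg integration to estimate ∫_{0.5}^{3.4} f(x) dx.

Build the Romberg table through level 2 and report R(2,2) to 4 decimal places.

R(0,0) (trapezoid, 1 panel, h=2.9000): 1.465260
R(1,0) (trapezoid, 2 panels, h=1.4500): 1.799141
R(2,0) (trapezoid, 4 panels, h=0.7250): 1.890017
R(1,1) = 1.799141 + (1.799141 − 1.465260)/3 = 1.910435
R(2,1) = 1.890017 + (1.890017 − 1.799141)/3 = 1.920309
R(2,2) = 1.920309 + (1.920309 − 1.910435)/15 = 1.920967

1.9210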